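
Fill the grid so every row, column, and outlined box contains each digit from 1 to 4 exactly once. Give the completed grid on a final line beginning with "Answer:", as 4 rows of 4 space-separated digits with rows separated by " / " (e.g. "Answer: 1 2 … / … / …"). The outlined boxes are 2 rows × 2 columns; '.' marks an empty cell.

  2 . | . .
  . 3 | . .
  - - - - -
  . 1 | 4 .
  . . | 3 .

Step 1. [r1c2∈{4}] nothing but 4 survives at r1c2. So r1c2=4.
Step 2. [r1c3∈{1}] r1c3 is down to just 1. So r1c3=1.
Step 3. [r3c4∈{2}] r3c4's peers cover all but 2 ⇒ r3c4=2.
Step 4. [r1c4∈{3}] only 3 remains possible at r1c4, so r1c4=3.
Step 5. [r3c1∈{3}] r3c1 is down to just 3, so r3c1=3.
Step 6. [r4c1∈{4}] only 4 remains possible at r4c1, so r4c1=4.
Step 7. [r2c3∈{2}] nothing but 2 survives at r2c3. So r2c3=2.
Step 8. [r4c4∈{1}] r4c4 is down to just 1 ⇒ r4c4=1.
Step 9. [r2c1∈{1}] r2c1 has the single candidate 1 ⇒ r2c1=1.
Step 10. [r4c2∈{2}] nothing but 2 survives at r4c2. So r4c2=2.
Step 11. [r2c4∈{4}] r2c4's peers cover all but 4. So r2c4=4.

Answer: 2 4 1 3 / 1 3 2 4 / 3 1 4 2 / 4 2 3 1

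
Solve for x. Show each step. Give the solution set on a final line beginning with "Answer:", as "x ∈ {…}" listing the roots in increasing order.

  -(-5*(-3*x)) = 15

Step 1. [-(-5*(-3*x)) = 15] LHS negated; negate both sides ⇒ neg: -5*(-3*x) = -15.
Step 2. [-5*(-3*x) = -15] -5·(inner) — divide through by -5. So div: -3*x = 3.
Step 3. [-3*x = 3] -3 out front; divide by -3 ⇒ div: x = -1.

Answer: x ∈ {-1}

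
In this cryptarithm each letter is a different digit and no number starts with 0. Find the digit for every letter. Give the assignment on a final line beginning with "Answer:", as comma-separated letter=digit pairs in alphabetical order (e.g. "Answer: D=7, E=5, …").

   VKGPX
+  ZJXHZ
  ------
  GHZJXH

Step 1. [col 1: X + Z ≡ H (mod 10)] column 1 (X + Z ≡ H (mod 10), carry-in 0) doesn't pin X yet; pick X=8 and continue, so X=8.
Step 2. [G] adding two 5-digit numbers gives at most 5+1 digits, and here it does — G is that final carry and must be 1. So G=1.
Step 3. [col 1: X + Z ≡ H (mod 10)] column 1 (X + Z ≡ H (mod 10), carry-in 0) doesn't pin Z yet; pick Z=5 and continue ⇒ Z=5.
Step 4. [col 1: X + Z ≡ H (mod 10)] column 1: given X=8, Z=5, carry-in 0, and digits 1,5,8 already taken and all letters distinct, X+Z≡H (mod 10) forces H=3 ⇒ H=3.
Step 5. [col 2: P + H ≡ X (mod 10)] from column 2 (H=3, X=8, carry-in 1, digits 1,3,5,8 already taken and all letters distinct): P must equal 4 ⇒ P=4.
Step 6. [col 3: G + X ≡ J (mod 10)] column 3: given G=1, X=8, carry-in 0, and digits 1,3,4,5,8 already taken and all letters distinct, G+X≡J (mod 10) forces J=9. So J=9.
Step 7. [col 4: K + J ≡ Z (mod 10)] column 4 reads K+J+carry(0)=Z with J=9, Z=5; with digits 1,3,4,5,8,9 already taken and all letters distinct, the only value for K is 6 ⇒ K=6.
Step 8. [col 5: V + Z ≡ H (mod 10)] column 5: given Z=5, H=3, carry-in 1, and digits 1,3,4,5,6,8,9 already taken and all letters distinct, V+Z≡H (mod 10) forces V=7, so V=7.

Answer: G=1, H=3, J=9, K=6, P=4, V=7, X=8, Z=5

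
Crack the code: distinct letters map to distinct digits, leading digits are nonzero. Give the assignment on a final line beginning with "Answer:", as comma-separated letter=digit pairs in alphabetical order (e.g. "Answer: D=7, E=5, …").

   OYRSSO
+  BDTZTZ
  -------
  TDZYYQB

Step 1. [col 1: O + Z ≡ B (mod 10)] B=9 is one option consistent with column 1 (O + Z ≡ B (mod 10), carry-in 0) — take it ⇒ B=9.
Step 2. [T] T is the leading digit of a 7-digit sum of two 6-digit numbers; the final carry is exactly 1 ⇒ T=1.
Step 3. [col 1: O + Z ≡ B (mod 10)] O=4 is one option consistent with column 1 (O + Z ≡ B (mod 10), carry-in 0) — take it ⇒ O=4.
Step 4. [col 1: O + Z ≡ B (mod 10)] from column 1 (O=4, B=9, carry-in 0, digits 1,4,9 already taken and all letters distinct): Z must equal 5, so Z=5.
Step 5. [col 2: S + T ≡ Q (mod 10)] Q=8 is one option consistent with column 2 (S + T ≡ Q (mod 10), carry-in 0) — take it. So Q=8.
Step 6. [col 2: S + T ≡ Q (mod 10)] from column 2 (T=1, Q=8, carry-in 0, digits 1,4,5,8,9 already taken and all letters distinct): S must equal 7 ⇒ S=7.
Step 7. [col 3: S + Z ≡ Y (mod 10)] in column 3 we have S+Z≡Y with carry-in 0; given S=7, Z=5 and digits 1,4,5,7,8,9 already taken and all letters distinct, that pins Y to 2. So Y=2.
Step 8. [col 4: R + T ≡ Y (mod 10)] from column 4 (T=1, Y=2, carry-in 1, digits 1,2,4,5,7,8,9 already taken and all letters distinct): R must equal 0 ⇒ R=0.
Step 9. [col 5: Y + D ≡ Z (mod 10)] in column 5 we have Y+D≡Z with carry-in 0; given Y=2, Z=5 and digits 0,1,2,4,5,7,8,9 already taken and all letters distinct, that pins D to 3. So D=3.

Answer: B=9, D=3, O=4, Q=8, R=0, S=7, T=1, Y=2, Z=5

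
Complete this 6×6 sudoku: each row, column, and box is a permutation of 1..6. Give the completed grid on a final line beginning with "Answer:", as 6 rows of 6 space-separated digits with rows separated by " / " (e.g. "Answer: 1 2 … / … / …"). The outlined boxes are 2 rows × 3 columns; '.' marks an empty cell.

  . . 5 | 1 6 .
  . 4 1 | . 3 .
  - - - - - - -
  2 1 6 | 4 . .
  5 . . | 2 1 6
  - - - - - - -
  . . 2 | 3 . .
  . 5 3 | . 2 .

Step 1. [r5c5∈{4,5}] 4 has one home in col 5: r5c5. So r5c5=4.
Step 2. [r5c6∈{1,5}] row 5 places 5 nowhere but r5c6 ⇒ r5c6=5.
Step 3. [r5c2∈{6}] nothing but 6 survives at r5c2. So r5c2=6.
Step 4. [r1c2∈{2,3}] 2 has one home in col 2: r1c2, so r1c2=2.
Step 5. [r6c1∈{1,4}] in row 6, 4 fits only at r6c1 ⇒ r6c1=4.
Step 6. [r3c6∈{3}] r3c6 is down to just 3 ⇒ r3c6=3.
Step 7. [r6c4∈{6}] r6c4 is down to just 6 ⇒ r6c4=6.
Step 8. [r5c1∈{1}] r5c1 has the single candidate 1. So r5c1=1.
Step 9. [r6c6∈{1}] only 1 remains possible at r6c6. So r6c6=1.
Step 10. [r2c6∈{2}] r2c6 is down to just 2 ⇒ r2c6=2.
Step 11. [r1c6∈{4}] only 4 remains possible at r1c6, so r1c6=4.
Step 12. [r3c5∈{5}] r3c5 is down to just 5, so r3c5=5.
Step 13. [r2c4∈{5}] r2c4's peers cover all but 5, so r2c4=5.
Step 14. [r2c1∈{6}] r2c1 has the single candidate 6, so r2c1=6.
Step 15. [r4c2∈{3}] only 3 remains possible at r4c2 ⇒ r4c2=3.
Step 16. [r1c1∈{3}] only 3 remains possible at r1c1. So r1c1=3.
Step 17. [r4c3∈{4}] nothing but 4 survives at r4c3, so r4c3=4.

Answer: 3 2 5 1 6 4 / 6 4 1 5 3 2 / 2 1 6 4 5 3 / 5 3 4 2 1 6 / 1 6 2 3 4 5 / 4 5 3 6 2 1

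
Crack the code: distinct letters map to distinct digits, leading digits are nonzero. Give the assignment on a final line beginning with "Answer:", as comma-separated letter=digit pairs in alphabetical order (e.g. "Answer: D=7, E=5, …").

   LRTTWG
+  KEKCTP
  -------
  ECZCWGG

Step 1. [E] the sum has 7 digits but both addends have 6; that extra leading digit E is the final carry, namely 1, so E=1.
Step 2. [col 1: G + P ≡ G (mod 10)] column 1 reads G+P+carry(0)=G with nothing yet; with digits 1 already taken and all letters distinct, the only value for P is 0. So P=0.
Step 3. [col 1: G + P ≡ G (mod 10)] column 1 (G + P ≡ G (mod 10), carry-in 0) doesn't pin G yet; pick G=3 and continue ⇒ G=3.
Step 4. [col 2: W + T ≡ G (mod 10)] no forcing yet in column 2 (carry-in 0); T=8 is free and consistent — try it. So T=8.
Step 5. [col 2: W + T ≡ G (mod 10)] column 2 reads W+T+carry(0)=G with T=8, G=3; with digits 0,1,3,8 already taken and all letters distinct, the only value for W is 5. So W=5.
Step 6. [col 3: T + C ≡ W (mod 10)] column 3 reads T+C+carry(1)=W with T=8, W=5; with digits 0,1,3,5,8 already taken and all letters distinct, the only value for C is 6 ⇒ C=6.
Step 7. [col 4: T + K ≡ C (mod 10)] in column 4 we have T+K≡C with carry-in 1; given T=8, C=6 and digits 0,1,3,5,6,8 already taken and all letters distinct, that pins K to 7, so K=7.
Step 8. [col 5: R + E ≡ Z (mod 10)] column 5 reads R+E+carry(1)=Z with E=1; with digits 0,1,3,5,6,7,8 already taken and all letters distinct, the only value for R is 2, so R=2.
Step 9. [col 5: R + E ≡ Z (mod 10)] column 5: given R=2, E=1, carry-in 1, and digits 0,1,2,3,5,6,7,8 already taken and all letters distinct, R+E≡Z (mod 10) forces Z=4. So Z=4.
Step 10. [col 6: L + K ≡ C (mod 10)] column 6: given K=7, C=6, carry-in 0, and digits 0,1,2,3,4,5,6,7,8 already taken and all letters distinct, L+K≡C (mod 10) forces L=9 ⇒ L=9.

Answer: C=6, E=1, G=3, K=7, L=9, P=0, R=2, T=8, W=5, Z=4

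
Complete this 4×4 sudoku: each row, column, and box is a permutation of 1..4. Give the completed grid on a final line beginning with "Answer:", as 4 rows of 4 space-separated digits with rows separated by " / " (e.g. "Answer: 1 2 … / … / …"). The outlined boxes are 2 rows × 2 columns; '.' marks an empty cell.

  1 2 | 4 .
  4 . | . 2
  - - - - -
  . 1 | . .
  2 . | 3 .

Step 1. [r3c4∈{4}] nothing but 4 survives at r3c4, so r3c4=4.
Step 2. [r1c4∈{3}] only 3 remains possible at r1c4 ⇒ r1c4=3.
Step 3. [r4c2∈{4}] r4c2 has the single candidate 4 ⇒ r4c2=4.
Step 4. [r3c1∈{3}] r3c1's peers cover all but 3, so r3c1=3.
Step 5. [r3c3∈{2}] r3c3 has the single candidate 2, so r3c3=2.
Step 6. [r2c2∈{3}] nothing but 3 survives at r2c2. So r2c2=3.
Step 7. [r2c3∈{1}] r2c3 is down to just 1, so r2c3=1.
Step 8. [r4c4∈{1}] r4c4 is down to just 1 ⇒ r4c4=1.

Answer: 1 2 4 3 / 4 3 1 2 / 3 1 2 4 / 2 4 3 1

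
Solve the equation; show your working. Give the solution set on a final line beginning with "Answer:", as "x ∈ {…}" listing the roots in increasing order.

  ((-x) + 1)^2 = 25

Step 1. [((-x) + 1)^2 = 25] √ both sides: 25 ≥ 0 gives two branches ⇒ sqrt: (-x) + 1 = 5 or -5.
Step 2. [(-x) + 1 = 5 or -5] subtract 1: x sits inside (… + 1). So sub: -x = 4 or -6.
Step 3. [-x = 4 or -6] flip signs both sides, so neg: x = -4 or 6.

Answer: x ∈ {-4, 6}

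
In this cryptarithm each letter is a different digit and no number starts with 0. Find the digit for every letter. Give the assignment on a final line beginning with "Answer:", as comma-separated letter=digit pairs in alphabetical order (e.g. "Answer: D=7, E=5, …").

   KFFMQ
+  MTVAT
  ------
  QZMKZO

Step 1. [col 1: Q + T ≡ O (mod 10)] O=9 is one option consistent with column 1 (Q + T ≡ O (mod 10), carry-in 0) — take it. So O=9.
Step 2. [col 1: Q + T ≡ O (mod 10)] several values work for Q in column 1 (Q + T ≡ O (mod 10), carry-in 0); try Q=1. So Q=1.
Step 3. [col 1: Q + T ≡ O (mod 10)] from column 1 (Q=1, O=9, carry-in 0, digits 1,9 already taken and all letters distinct): T must equal 8, so T=8.
Step 4. [col 2: M + A ≡ Z (mod 10)] Z=0 is one option consistent with column 2 (M + A ≡ Z (mod 10), carry-in 0) — take it, so Z=0.
Step 5. [col 2: M + A ≡ Z (mod 10)] no forcing yet in column 2 (carry-in 0); M=6 is free and consistent — try it ⇒ M=6.
Step 6. [col 2: M + A ≡ Z (mod 10)] column 2 reads M+A+carry(0)=Z with M=6, Z=0; with digits 0,1,6,8,9 already taken and all letters distinct, the only value for A is 4. So A=4.
Step 7. [col 3: F + V ≡ K (mod 10)] in column 3 we have F+V≡K with carry-in 1; given nothing yet and digits 0,1,4,6,8,9 already taken and all letters distinct, that pins K to 3. So K=3.
Step 8. [col 3: F + V ≡ K (mod 10)] column 3 (F + V ≡ K (mod 10), carry-in 1) doesn't pin V yet; pick V=5 and continue, so V=5.
Step 9. [col 3: F + V ≡ K (mod 10)] in column 3 we have F+V≡K with carry-in 1; given V=5, K=3 and digits 0,1,3,4,5,6,8,9 already taken and all letters distinct, that pins F to 7 ⇒ F=7.

Answer: A=4, F=7, K=3, M=6, O=9, Q=1, T=8, V=5, Z=0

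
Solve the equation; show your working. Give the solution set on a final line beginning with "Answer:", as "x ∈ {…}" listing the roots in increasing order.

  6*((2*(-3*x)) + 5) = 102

Step 1. [6*((2*(-3*x)) + 5) = 102] 6 out front; divide by 6 ⇒ div: (2*(-3*x)) + 5 = 17.
Step 2. [(2*(-3*x)) + 5 = 17] 5 comes off first (subtract 5) ⇒ sub: 2*(-3*x) = 12.
Step 3. [2*(-3*x) = 12] leading coefficient 2: divide by 2 ⇒ div: -3*x = 6.
Step 4. [-3*x = 6] divide by the outer -3. So div: x = -2.

Answer: x ∈ {-2}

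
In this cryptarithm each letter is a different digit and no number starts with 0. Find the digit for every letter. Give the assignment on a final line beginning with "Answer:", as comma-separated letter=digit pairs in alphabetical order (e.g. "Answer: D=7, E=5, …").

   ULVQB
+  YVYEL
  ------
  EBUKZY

Step 1. [col 1: B + L ≡ Y (mod 10)] several values work for B in column 1 (B + L ≡ Y (mod 10), carry-in 0); try B=2, so B=2.
Step 2. [col 1: B + L ≡ Y (mod 10)] several values work for Y in column 1 (B + L ≡ Y (mod 10), carry-in 0); try Y=7, so Y=7.
Step 3. [E] adding two 5-digit numbers gives at most 5+1 digits, and here it does — E is that final carry and must be 1, so E=1.
Step 4. [col 1: B + L ≡ Y (mod 10)] from column 1 (B=2, Y=7, carry-in 0, digits 1,2,7 already taken and all letters distinct): L must equal 5, so L=5.
Step 5. [col 2: Q + E ≡ Z (mod 10)] Z=0 is one option consistent with column 2 (Q + E ≡ Z (mod 10), carry-in 0) — take it, so Z=0.
Step 6. [col 2: Q + E ≡ Z (mod 10)] column 2 reads Q+E+carry(0)=Z with E=1, Z=0; with digits 0,1,2,5,7 already taken and all letters distinct, the only value for Q is 9 ⇒ Q=9.
Step 7. [col 3: V + Y ≡ K (mod 10)] K=6 is one option consistent with column 3 (V + Y ≡ K (mod 10), carry-in 1) — take it, so K=6.
Step 8. [col 3: V + Y ≡ K (mod 10)] in column 3 we have V+Y≡K with carry-in 1; given Y=7, K=6 and digits 0,1,2,5,6,7,9 already taken and all letters distinct, that pins V to 8, so V=8.
Step 9. [col 4: L + V ≡ U (mod 10)] in column 4 we have L+V≡U with carry-in 1; given L=5, V=8 and digits 0,1,2,5,6,7,8,9 already taken and all letters distinct, that pins U to 4, so U=4.

Answer: B=2, E=1, K=6, L=5, Q=9, U=4, V=8, Y=7, Z=0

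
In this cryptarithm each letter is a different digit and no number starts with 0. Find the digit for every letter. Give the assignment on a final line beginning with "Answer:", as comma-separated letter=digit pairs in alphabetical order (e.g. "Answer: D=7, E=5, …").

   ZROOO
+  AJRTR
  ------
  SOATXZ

Step 1. [col 1: O + R ≡ Z (mod 10)] column 1 (O + R ≡ Z (mod 10), carry-in 0) doesn't pin Z yet; pick Z=7 and continue. So Z=7.
Step 2. [S] the sum has 6 digits but both addends have 5; that extra leading digit S is the final carry, namely 1 ⇒ S=1.
Step 3. [col 1: O + R ≡ Z (mod 10)] no forcing yet in column 1 (carry-in 0); O=2 is free and consistent — try it. So O=2.
Step 4. [col 1: O + R ≡ Z (mod 10)] from column 1 (O=2, Z=7, carry-in 0, digits 1,2,7 already taken and all letters distinct): R must equal 5, so R=5.
Step 5. [col 2: O + T ≡ X (mod 10)] column 2 (O + T ≡ X (mod 10), carry-in 0) doesn't pin T yet; pick T=8 and continue ⇒ T=8.
Step 6. [col 2: O + T ≡ X (mod 10)] column 2 reads O+T+carry(0)=X with O=2, T=8; with digits 1,2,5,7,8 already taken and all letters distinct, the only value for X is 0. So X=0.
Step 7. [col 4: R + J ≡ A (mod 10)] J=9 is one option consistent with column 4 (R + J ≡ A (mod 10), carry-in 0) — take it, so J=9.
Step 8. [col 4: R + J ≡ A (mod 10)] from column 4 (R=5, J=9, carry-in 0, digits 0,1,2,5,7,8,9 already taken and all letters distinct): A must equal 4, so A=4.

Answer: A=4, J=9, O=2, R=5, S=1, T=8, X=0, Z=7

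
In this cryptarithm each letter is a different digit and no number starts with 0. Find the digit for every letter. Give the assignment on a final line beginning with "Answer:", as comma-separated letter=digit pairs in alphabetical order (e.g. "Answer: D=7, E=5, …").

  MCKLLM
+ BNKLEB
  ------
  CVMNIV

Step 1. [col 1: M + B ≡ V (mod 10)] B=5 is one option consistent with column 1 (M + B ≡ V (mod 10), carry-in 0) — take it, so B=5.
Step 2. [col 1: M + B ≡ V (mod 10)] several values work for M in column 1 (M + B ≡ V (mod 10), carry-in 0); try M=2. So M=2.
Step 3. [col 1: M + B ≡ V (mod 10)] column 1: given M=2, B=5, carry-in 0, and digits 2,5 already taken and all letters distinct, M+B≡V (mod 10) forces V=7 ⇒ V=7.
Step 4. [col 2: L + E ≡ I (mod 10)] no forcing yet in column 2 (carry-in 0); E=6 is free and consistent — try it, so E=6.
Step 5. [col 2: L + E ≡ I (mod 10)] no forcing yet in column 2 (carry-in 0); L=4 is free and consistent — try it ⇒ L=4.
Step 6. [col 2: L + E ≡ I (mod 10)] column 2: given L=4, E=6, carry-in 0, and digits 2,4,5,6,7 already taken and all letters distinct, L+E≡I (mod 10) forces I=0 ⇒ I=0.
Step 7. [col 3: L + L ≡ N (mod 10)] in column 3 we have L+L≡N with carry-in 1; given L=4 and digits 0,2,4,5,6,7 already taken and all letters distinct, that pins N to 9. So N=9.
Step 8. [col 4: K + K ≡ M (mod 10)] from column 4 (M=2, carry-in 0, digits 0,2,4,5,6,7,9 already taken and all letters distinct): K must equal 1 ⇒ K=1.
Step 9. [col 5: C + N ≡ V (mod 10)] in column 5 we have C+N≡V with carry-in 0; given N=9, V=7 and digits 0,1,2,4,5,6,7,9 already taken and all letters distinct, that pins C to 8, so C=8.

Answer: B=5, C=8, E=6, I=0, K=1, L=4, M=2, N=9, V=7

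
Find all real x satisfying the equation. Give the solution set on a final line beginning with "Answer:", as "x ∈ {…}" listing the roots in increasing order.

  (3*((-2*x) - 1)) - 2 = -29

Step 1. [(3*((-2*x) - 1)) - 2 = -29] 2 comes off first (add 2), so sub: 3*((-2*x) - 1) = -27.
Step 2. [3*((-2*x) - 1) = -27] divide by the outer 3, so div: (-2*x) - 1 = -9.
Step 3. [(-2*x) - 1 = -9] the outer -1 inverts by adding 1. So sub: -2*x = -8.
Step 4. [-2*x = -8] divide by the outer -2. So div: x = 4.

Answer: x ∈ {4}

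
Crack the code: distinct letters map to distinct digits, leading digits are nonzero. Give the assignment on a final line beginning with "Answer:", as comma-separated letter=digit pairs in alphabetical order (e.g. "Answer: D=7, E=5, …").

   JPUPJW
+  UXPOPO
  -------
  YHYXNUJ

Step 1. [Y] Y is the leading digit of a 7-digit sum of two 6-digit numbers; the final carry is exactly 1 ⇒ Y=1.
Step 2. [col 1: W + O ≡ J (mod 10)] several values work for O in column 1 (W + O ≡ J (mod 10), carry-in 0); try O=2 ⇒ O=2.
Step 3. [col 1: W + O ≡ J (mod 10)] column 1 (W + O ≡ J (mod 10), carry-in 0) doesn't pin J yet; pick J=8 and continue. So J=8.
Step 4. [col 1: W + O ≡ J (mod 10)] in column 1 we have W+O≡J with carry-in 0; given O=2, J=8 and digits 1,2,8 already taken and all letters distinct, that pins W to 6, so W=6.
Step 5. [col 2: J + P ≡ U (mod 10)] column 2 (J + P ≡ U (mod 10), carry-in 0) doesn't pin P yet; pick P=7 and continue. So P=7.
Step 6. [col 2: J + P ≡ U (mod 10)] column 2: given J=8, P=7, carry-in 0, and digits 1,2,6,7,8 already taken and all letters distinct, J+P≡U (mod 10) forces U=5 ⇒ U=5.
Step 7. [col 3: P + O ≡ N (mod 10)] column 3 reads P+O+carry(1)=N with P=7, O=2; with digits 1,2,5,6,7,8 already taken and all letters distinct, the only value for N is 0, so N=0.
Step 8. [col 4: U + P ≡ X (mod 10)] column 4: given U=5, P=7, carry-in 1, and digits 0,1,2,5,6,7,8 already taken and all letters distinct, U+P≡X (mod 10) forces X=3 ⇒ X=3.
Step 9. [col 6: J + U ≡ H (mod 10)] column 6: given J=8, U=5, carry-in 1, and digits 0,1,2,3,5,6,7,8 already taken and all letters distinct, J+U≡H (mod 10) forces H=4 ⇒ H=4.

Answer: H=4, J=8, N=0, O=2, P=7, U=5, W=6, X=3, Y=1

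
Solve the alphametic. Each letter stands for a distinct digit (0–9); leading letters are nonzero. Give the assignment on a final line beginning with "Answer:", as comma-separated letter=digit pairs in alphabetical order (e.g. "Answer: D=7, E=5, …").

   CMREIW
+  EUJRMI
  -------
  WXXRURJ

Step 1. [col 1: W + I ≡ J (mod 10)] several values work for W in column 1 (W + I ≡ J (mod 10), carry-in 0); try W=1 ⇒ W=1.
Step 2. [col 1: W + I ≡ J (mod 10)] several values work for J in column 1 (W + I ≡ J (mod 10), carry-in 0); try J=9. So J=9.
Step 3. [col 1: W + I ≡ J (mod 10)] in column 1 we have W+I≡J with carry-in 0; given W=1, J=9 and digits 1,9 already taken and all letters distinct, that pins I to 8 ⇒ I=8.
Step 4. [col 2: I + M ≡ R (mod 10)] column 2 (I + M ≡ R (mod 10), carry-in 0) doesn't pin R yet; pick R=5 and continue. So R=5.
Step 5. [col 2: I + M ≡ R (mod 10)] column 2: given I=8, R=5, carry-in 0, and digits 1,5,8,9 already taken and all letters distinct, I+M≡R (mod 10) forces M=7, so M=7.
Step 6. [col 3: E + R ≡ U (mod 10)] E=6 is one option consistent with column 3 (E + R ≡ U (mod 10), carry-in 1) — take it ⇒ E=6.
Step 7. [col 3: E + R ≡ U (mod 10)] from column 3 (E=6, R=5, carry-in 1, digits 1,5,6,7,8,9 already taken and all letters distinct): U must equal 2, so U=2.
Step 8. [col 5: M + U ≡ X (mod 10)] column 5 reads M+U+carry(1)=X with M=7, U=2; with digits 1,2,5,6,7,8,9 already taken and all letters distinct, the only value for X is 0. So X=0.
Step 9. [col 6: C + E ≡ X (mod 10)] column 6: given E=6, X=0, carry-in 1, and digits 0,1,2,5,6,7,8,9 already taken and all letters distinct, C+E≡X (mod 10) forces C=3, so C=3.

Answer: C=3, E=6, I=8, J=9, M=7, R=5, U=2, W=1, X=0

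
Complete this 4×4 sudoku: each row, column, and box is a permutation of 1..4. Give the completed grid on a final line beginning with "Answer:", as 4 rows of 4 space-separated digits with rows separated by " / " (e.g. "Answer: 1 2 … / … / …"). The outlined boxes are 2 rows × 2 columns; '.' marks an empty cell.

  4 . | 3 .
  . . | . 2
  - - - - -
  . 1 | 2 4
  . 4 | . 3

Step 1. [r2c1∈{1,3}] col 1 places 1 nowhere but r2c1. So r2c1=1.
Step 2. [r2c2∈{3}] r2c2 is down to just 3 ⇒ r2c2=3.
Step 3. [r2c3∈{4}] r2c3 is down to just 4 ⇒ r2c3=4.
Step 4. [r4c3∈{1}] only 1 remains possible at r4c3. So r4c3=1.
Step 5. [r4c1∈{2}] r4c1 has the single candidate 2, so r4c1=2.
Step 6. [r1c4∈{1}] nothing but 1 survives at r1c4. So r1c4=1.
Step 7. [r1c2∈{2}] r1c2 is down to just 2 ⇒ r1c2=2.
Step 8. [r3c1∈{3}] r3c1 has the single candidate 3, so r3c1=3.

Answer: 4 2 3 1 / 1 3 4 2 / 3 1 2 4 / 2 4 1 3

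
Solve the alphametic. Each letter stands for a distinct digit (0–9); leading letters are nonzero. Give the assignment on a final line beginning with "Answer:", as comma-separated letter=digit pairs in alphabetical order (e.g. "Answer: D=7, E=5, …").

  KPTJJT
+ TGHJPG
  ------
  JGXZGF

Step 1. [col 1: T + G ≡ F (mod 10)] T=5 is one option consistent with column 1 (T + G ≡ F (mod 10), carry-in 0) — take it. So T=5.
Step 2. [col 1: T + G ≡ F (mod 10)] F=4 is one option consistent with column 1 (T + G ≡ F (mod 10), carry-in 0) — take it ⇒ F=4.
Step 3. [col 1: T + G ≡ F (mod 10)] column 1 reads T+G+carry(0)=F with T=5, F=4; with digits 4,5 already taken and all letters distinct, the only value for G is 9. So G=9.
Step 4. [col 2: J + P ≡ G (mod 10)] no forcing yet in column 2 (carry-in 1); J=8 is free and consistent — try it. So J=8.
Step 5. [col 2: J + P ≡ G (mod 10)] in column 2 we have J+P≡G with carry-in 1; given J=8, G=9 and digits 4,5,8,9 already taken and all letters distinct, that pins P to 0, so P=0.
Step 6. [col 3: J + J ≡ Z (mod 10)] column 3 reads J+J+carry(0)=Z with J=8; with digits 0,4,5,8,9 already taken and all letters distinct, the only value for Z is 6, so Z=6.
Step 7. [col 4: T + H ≡ X (mod 10)] several values work for H in column 4 (T + H ≡ X (mod 10), carry-in 1); try H=1. So H=1.
Step 8. [col 4: T + H ≡ X (mod 10)] in column 4 we have T+H≡X with carry-in 1; given T=5, H=1 and digits 0,1,4,5,6,8,9 already taken and all letters distinct, that pins X to 7, so X=7.
Step 9. [col 6: K + T ≡ J (mod 10)] column 6: given T=5, J=8, carry-in 0, and digits 0,1,4,5,6,7,8,9 already taken and all letters distinct, K+T≡J (mod 10) forces K=3. So K=3.

Answer: F=4, G=9, H=1, J=8, K=3, P=0, T=5, X=7, Z=6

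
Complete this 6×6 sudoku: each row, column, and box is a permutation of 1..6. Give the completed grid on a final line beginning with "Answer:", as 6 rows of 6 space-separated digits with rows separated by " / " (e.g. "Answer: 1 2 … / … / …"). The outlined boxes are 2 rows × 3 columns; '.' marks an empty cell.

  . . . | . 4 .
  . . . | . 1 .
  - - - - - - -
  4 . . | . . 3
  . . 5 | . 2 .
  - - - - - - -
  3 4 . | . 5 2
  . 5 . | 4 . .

Step 1. [r3c5∈{6}] r3c5 has the single candidate 6. So r3c5=6.
Step 2. [r4c4∈{1}] r4c4's peers cover all but 1, so r4c4=1.
Step 3. [r5c3∈{1,6}] row 5 places 1 nowhere but r5c3, so r5c3=1.
Step 4. [r4c1∈{6}] r4c1's peers cover all but 6. So r4c1=6.
Step 5. [r6c3∈{2,6}] across box 5, 6 lands solely at r6c3, so r6c3=6.
Step 6. [r1c1∈{1,2,5}] 1 has one home in col 1: r1c1, so r1c1=1.
Step 7. [r3c3∈{2}] nothing but 2 survives at r3c3. So r3c3=2.
Step 8. [r1c3∈{3}] r1c3 has the single candidate 3. So r1c3=3.
Step 9. [r2c1∈{2,5}] r2c1 is the only open cell in col 1 admitting 5 ⇒ r2c1=5.
Step 10. [r2c6∈{6}] nothing but 6 survives at r2c6. So r2c6=6.
Step 11. [r2c2∈{2}] nothing but 2 survives at r2c2 ⇒ r2c2=2.
Step 12. [r3c4∈{5}] nothing but 5 survives at r3c4, so r3c4=5.
Step 13. [r4c2∈{3}] r4c2 has the single candidate 3 ⇒ r4c2=3.
Step 14. [r5c4∈{6}] nothing but 6 survives at r5c4 ⇒ r5c4=6.
Step 15. [r3c2∈{1}] r3c2 is down to just 1 ⇒ r3c2=1.
Step 16. [r4c6∈{4}] r4c6 is down to just 4, so r4c6=4.
Step 17. [r1c4∈{2}] r1c4 has the single candidate 2. So r1c4=2.
Step 18. [r1c6∈{5}] r1c6's peers cover all but 5. So r1c6=5.
Step 19. [r6c6∈{1}] only 1 remains possible at r6c6 ⇒ r6c6=1.
Step 20. [r6c5∈{3}] r6c5 is down to just 3 ⇒ r6c5=3.
Step 21. [r2c4∈{3}] r2c4 has the single candidate 3, so r2c4=3.
Step 22. [r2c3∈{4}] nothing but 4 survives at r2c3. So r2c3=4.
Step 23. [r1c2∈{6}] r1c2 has the single candidate 6 ⇒ r1c2=6.
Step 24. [r6c1∈{2}] r6c1's peers cover all but 2, so r6c1=2.

Answer: 1 6 3 2 4 5 / 5 2 4 3 1 6 / 4 1 2 5 6 3 / 6 3 5 1 2 4 / 3 4 1 6 5 2 / 2 5 6 4 3 1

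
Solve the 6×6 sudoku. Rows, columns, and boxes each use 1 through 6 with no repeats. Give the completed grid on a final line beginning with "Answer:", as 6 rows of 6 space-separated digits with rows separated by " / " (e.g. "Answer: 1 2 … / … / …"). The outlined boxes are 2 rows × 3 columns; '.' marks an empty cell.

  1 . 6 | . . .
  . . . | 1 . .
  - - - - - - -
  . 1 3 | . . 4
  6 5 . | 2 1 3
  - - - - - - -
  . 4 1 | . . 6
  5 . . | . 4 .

Step 1. [r2c3∈{2,4,5}] in col 3, 5 fits only at r2c3. So r2c3=5.
Step 2. [r2c6∈{2}] r2c6 is down to just 2 ⇒ r2c6=2.
Step 3. [r2c2∈{3}] r2c2 is down to just 3, so r2c2=3.
Step 4. [r5c1∈{2,3}] col 1 places 3 nowhere but r5c1 ⇒ r5c1=3.
Step 5. [r5c4∈{5}] nothing but 5 survives at r5c4. So r5c4=5.
Step 6. [r1c5∈{3,5}] r1c5 is the only open cell in col 5 admitting 3. So r1c5=3.
Step 7. [r3c4∈{6}] r3c4 is down to just 6 ⇒ r3c4=6.
Step 8. [r6c3∈{2}] r6c3 has the single candidate 2. So r6c3=2.
Step 9. [r6c6∈{1}] r6c6's peers cover all but 1 ⇒ r6c6=1.
Step 10. [r2c1∈{4}] r2c1 has the single candidate 4, so r2c1=4.
Step 11. [r6c4∈{3}] r6c4 is down to just 3. So r6c4=3.
Step 12. [r1c6∈{5}] only 5 remains possible at r1c6, so r1c6=5.
Step 13. [r3c1∈{2}] nothing but 2 survives at r3c1. So r3c1=2.
Step 14. [r6c2∈{6}] r6c2 has the single candidate 6 ⇒ r6c2=6.
Step 15. [r2c5∈{6}] r2c5's peers cover all but 6. So r2c5=6.
Step 16. [r1c2∈{2}] r1c2 has the single candidate 2. So r1c2=2.
Step 17. [r4c3∈{4}] nothing but 4 survives at r4c3, so r4c3=4.
Step 18. [r5c5∈{2}] only 2 remains possible at r5c5. So r5c5=2.
Step 19. [r1c4∈{4}] only 4 remains possible at r1c4, so r1c4=4.
Step 20. [r3c5∈{5}] r3c5's peers cover all but 5. So r3c5=5.

Answer: 1 2 6 4 3 5 / 4 3 5 1 6 2 / 2 1 3 6 5 4 / 6 5 4 2 1 3 / 3 4 1 5 2 6 / 5 6 2 3 4 1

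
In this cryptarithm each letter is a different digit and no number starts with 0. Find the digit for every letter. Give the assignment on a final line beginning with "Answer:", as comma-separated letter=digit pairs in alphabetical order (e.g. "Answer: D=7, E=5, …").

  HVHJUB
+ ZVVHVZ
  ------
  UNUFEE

Step 1. [col 1: B + Z ≡ E (mod 10)] column 1 (B + Z ≡ E (mod 10), carry-in 0) doesn't pin B yet; pick B=8 and continue. So B=8.
Step 2. [col 1: B + Z ≡ E (mod 10)] column 1 (B + Z ≡ E (mod 10), carry-in 0) doesn't pin Z yet; pick Z=4 and continue, so Z=4.
Step 3. [col 1: B + Z ≡ E (mod 10)] column 1: given B=8, Z=4, carry-in 0, and digits 4,8 already taken and all letters distinct, B+Z≡E (mod 10) forces E=2. So E=2.
Step 4. [col 2: U + V ≡ E (mod 10)] no forcing yet in column 2 (carry-in 1); U=6 is free and consistent — try it, so U=6.
Step 5. [col 2: U + V ≡ E (mod 10)] in column 2 we have U+V≡E with carry-in 1; given U=6, E=2 and digits 2,4,6,8 already taken and all letters distinct, that pins V to 5, so V=5.
Step 6. [col 3: J + H ≡ F (mod 10)] no forcing yet in column 3 (carry-in 1); H=1 is free and consistent — try it. So H=1.
Step 7. [col 3: J + H ≡ F (mod 10)] column 3: given H=1, carry-in 1, and digits 1,2,4,5,6,8 already taken and all letters distinct, J+H≡F (mod 10) forces J=7 ⇒ J=7.
Step 8. [col 3: J + H ≡ F (mod 10)] in column 3 we have J+H≡F with carry-in 1; given J=7, H=1 and digits 1,2,4,5,6,7,8 already taken and all letters distinct, that pins F to 9 ⇒ F=9.
Step 9. [col 5: V + V ≡ N (mod 10)] column 5 reads V+V+carry(0)=N with V=5; with digits 1,2,4,5,6,7,8,9 already taken and all letters distinct, the only value for N is 0 ⇒ N=0.

Answer: B=8, E=2, F=9, H=1, J=7, N=0, U=6, V=5, Z=4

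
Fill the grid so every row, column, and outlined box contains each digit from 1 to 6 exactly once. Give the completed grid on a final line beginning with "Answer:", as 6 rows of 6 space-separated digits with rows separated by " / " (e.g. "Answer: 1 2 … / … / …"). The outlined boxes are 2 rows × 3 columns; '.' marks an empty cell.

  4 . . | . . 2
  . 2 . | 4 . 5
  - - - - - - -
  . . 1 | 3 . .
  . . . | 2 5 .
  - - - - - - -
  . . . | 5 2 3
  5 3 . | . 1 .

Step 1. [r3c5∈{4,6}] r3c5 is the only open cell in col 5 admitting 4, so r3c5=4.
Step 2. [r3c6∈{6}] r3c6 has the single candidate 6, so r3c6=6.
Step 3. [r2c1∈{1,3,6}] across row 2, 1 lands solely at r2c1, so r2c1=1.
Step 4. [r5c1∈{6}] nothing but 6 survives at r5c1, so r5c1=6.
Step 5. [r5c3∈{4}] r5c3's peers cover all but 4 ⇒ r5c3=4.
Step 6. [r1c3∈{3,5,6}] in col 3, 5 fits only at r1c3, so r1c3=5.
Step 7. [r1c2∈{6}] r1c2's peers cover all but 6, so r1c2=6.
Step 8. [r2c3∈{3}] r2c3 is down to just 3. So r2c3=3.
Step 9. [r6c3∈{2}] nothing but 2 survives at r6c3. So r6c3=2.
Step 10. [r5c2∈{1}] r5c2 has the single candidate 1, so r5c2=1.
Step 11. [r3c2∈{5}] r3c2's peers cover all but 5. So r3c2=5.
Step 12. [r2c5∈{6}] r2c5's peers cover all but 6. So r2c5=6.
Step 13. [r4c1∈{3}] r4c1 has the single candidate 3, so r4c1=3.
Step 14. [r4c3∈{6}] nothing but 6 survives at r4c3, so r4c3=6.
Step 15. [r4c6∈{1}] r4c6 is down to just 1, so r4c6=1.
Step 16. [r3c1∈{2}] r3c1 is down to just 2, so r3c1=2.
Step 17. [r4c2∈{4}] r4c2 has the single candidate 4. So r4c2=4.
Step 18. [r1c5∈{3}] only 3 remains possible at r1c5, so r1c5=3.
Step 19. [r6c4∈{6}] r6c4 is down to just 6, so r6c4=6.
Step 20. [r1c4∈{1}] nothing but 1 survives at r1c4. So r1c4=1.
Step 21. [r6c6∈{4}] r6c6 is down to just 4 ⇒ r6c6=4.

Answer: 4 6 5 1 3 2 / 1 2 3 4 6 5 / 2 5 1 3 4 6 / 3 4 6 2 5 1 / 6 1 4 5 2 3 / 5 3 2 6 1 4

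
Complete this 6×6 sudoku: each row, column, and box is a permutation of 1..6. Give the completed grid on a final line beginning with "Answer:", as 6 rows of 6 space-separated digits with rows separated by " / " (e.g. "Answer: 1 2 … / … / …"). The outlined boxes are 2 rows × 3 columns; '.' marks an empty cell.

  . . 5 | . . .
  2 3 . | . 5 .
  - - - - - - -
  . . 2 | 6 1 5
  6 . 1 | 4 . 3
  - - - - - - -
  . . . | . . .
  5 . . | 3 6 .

Step 1. [r6c3∈{4}] nothing but 4 survives at r6c3 ⇒ r6c3=4.
Step 2. [r2c6∈{1,4,6}] in row 2, 4 fits only at r2c6 ⇒ r2c6=4.
Step 3. [r2c4∈{1}] r2c4 is down to just 1 ⇒ r2c4=1.
Step 4. [r1c4∈{2}] only 2 remains possible at r1c4 ⇒ r1c4=2.
Step 5. [r3c2∈{4}] r3c2 is down to just 4 ⇒ r3c2=4.
Step 6. [r5c3∈{3,6}] in col 3, 3 fits only at r5c3 ⇒ r5c3=3.
Step 7. [r5c1∈{1}] only 1 remains possible at r5c1, so r5c1=1.
Step 8. [r5c6∈{2}] only 2 remains possible at r5c6 ⇒ r5c6=2.
Step 9. [r2c3∈{6}] nothing but 6 survives at r2c3. So r2c3=6.
Step 10. [r6c2∈{2}] nothing but 2 survives at r6c2 ⇒ r6c2=2.
Step 11. [r5c4∈{5}] r5c4 has the single candidate 5. So r5c4=5.
Step 12. [r1c1∈{4}] only 4 remains possible at r1c1. So r1c1=4.
Step 13. [r5c5∈{4}] r5c5 has the single candidate 4, so r5c5=4.
Step 14. [r1c5∈{3}] r1c5's peers cover all but 3, so r1c5=3.
Step 15. [r5c2∈{6}] r5c2 is down to just 6. So r5c2=6.
Step 16. [r1c6∈{6}] r1c6 is down to just 6, so r1c6=6.
Step 17. [r4c5∈{2}] only 2 remains possible at r4c5 ⇒ r4c5=2.
Step 18. [r1c2∈{1}] r1c2's peers cover all but 1 ⇒ r1c2=1.
Step 19. [r4c2∈{5}] r4c2 is down to just 5. So r4c2=5.
Step 20. [r6c6∈{1}] r6c6 is down to just 1, so r6c6=1.
Step 21. [r3c1∈{3}] nothing but 3 survives at r3c1. So r3c1=3.

Answer: 4 1 5 2 3 6 / 2 3 6 1 5 4 / 3 4 2 6 1 5 / 6 5 1 4 2 3 / 1 6 3 5 4 2 / 5 2 4 3 6 1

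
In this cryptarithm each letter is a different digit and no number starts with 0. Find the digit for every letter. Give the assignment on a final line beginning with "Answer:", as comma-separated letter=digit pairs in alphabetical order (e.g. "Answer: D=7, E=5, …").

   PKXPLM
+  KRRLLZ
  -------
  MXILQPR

Step 1. [col 1: M + Z ≡ R (mod 10)] Z=2 is one option consistent with column 1 (M + Z ≡ R (mod 10), carry-in 0) — take it. So Z=2.
Step 2. [col 1: M + Z ≡ R (mod 10)] R=3 is one option consistent with column 1 (M + Z ≡ R (mod 10), carry-in 0) — take it ⇒ R=3.
Step 3. [col 1: M + Z ≡ R (mod 10)] column 1 reads M+Z+carry(0)=R with Z=2, R=3; with digits 2,3 already taken and all letters distinct, the only value for M is 1 ⇒ M=1.
Step 4. [col 2: L + L ≡ P (mod 10)] no forcing yet in column 2 (carry-in 0); P=6 is free and consistent — try it, so P=6.
Step 5. [col 2: L + L ≡ P (mod 10)] in column 2 we have L+L≡P with carry-in 0; given P=6 and digits 1,2,3,6 already taken and all letters distinct, that pins L to 8. So L=8.
Step 6. [col 3: P + L ≡ Q (mod 10)] column 3: given P=6, L=8, carry-in 1, and digits 1,2,3,6,8 already taken and all letters distinct, P+L≡Q (mod 10) forces Q=5 ⇒ Q=5.
Step 7. [col 4: X + R ≡ L (mod 10)] column 4 reads X+R+carry(1)=L with R=3, L=8; with digits 1,2,3,5,6,8 already taken and all letters distinct, the only value for X is 4 ⇒ X=4.
Step 8. [col 5: K + R ≡ I (mod 10)] from column 5 (R=3, carry-in 0, digits 1,2,3,4,5,6,8 already taken and all letters distinct): K must equal 7 ⇒ K=7.
Step 9. [col 5: K + R ≡ I (mod 10)] column 5: given K=7, R=3, carry-in 0, and digits 1,2,3,4,5,6,7,8 already taken and all letters distinct, K+R≡I (mod 10) forces I=0, so I=0.

Answer: I=0, K=7, L=8, M=1, P=6, Q=5, R=3, X=4, Z=2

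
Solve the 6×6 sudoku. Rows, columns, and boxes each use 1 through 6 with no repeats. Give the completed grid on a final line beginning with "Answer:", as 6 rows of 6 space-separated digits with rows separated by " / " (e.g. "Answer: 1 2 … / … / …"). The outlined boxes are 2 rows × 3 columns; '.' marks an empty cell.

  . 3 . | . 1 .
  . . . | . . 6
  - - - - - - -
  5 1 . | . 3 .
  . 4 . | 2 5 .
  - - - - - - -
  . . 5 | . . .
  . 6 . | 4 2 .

Step 1. [r5c1∈{1,2,3,4}] r5c1 is the only open cell in row 5 admitting 4 ⇒ r5c1=4.
Step 2. [r5c4∈{1,3,6}] in col 4, 1 fits only at r5c4, so r5c4=1.
Step 3. [r1c6∈{2,4,5}] 2 has one home in col 6: r1c6 ⇒ r1c6=2.
Step 4. [r2c1∈{1,2}] in col 1, 2 fits only at r2c1. So r2c1=2.
Step 5. [r1c1∈{6}] only 6 remains possible at r1c1, so r1c1=6.
Step 6. [r4c3∈{3,6}] in row 4, 6 fits only at r4c3. So r4c3=6.
Step 7. [r6c3∈{1,3}] 3 has one home in col 3: r6c3, so r6c3=3.
Step 8. [r2c4∈{3,5}] r2c4 is the only open cell in row 2 admitting 3, so r2c4=3.
Step 9. [r2c3∈{1,4}] r2c3 is the only open cell in row 2 admitting 1 ⇒ r2c3=1.
Step 10. [r3c3∈{2}] nothing but 2 survives at r3c3, so r3c3=2.
Step 11. [r1c4∈{5}] only 5 remains possible at r1c4 ⇒ r1c4=5.
Step 12. [r3c4∈{6}] nothing but 6 survives at r3c4, so r3c4=6.
Step 13. [r5c2∈{2}] nothing but 2 survives at r5c2. So r5c2=2.
Step 14. [r6c1∈{1}] only 1 remains possible at r6c1 ⇒ r6c1=1.
Step 15. [r6c6∈{5}] r6c6 has the single candidate 5, so r6c6=5.
Step 16. [r4c1∈{3}] r4c1's peers cover all but 3. So r4c1=3.
Step 17. [r3c6∈{4}] r3c6's peers cover all but 4. So r3c6=4.
Step 18. [r2c5∈{4}] nothing but 4 survives at r2c5, so r2c5=4.
Step 19. [r4c6∈{1}] nothing but 1 survives at r4c6. So r4c6=1.
Step 20. [r1c3∈{4}] only 4 remains possible at r1c3, so r1c3=4.
Step 21. [r2c2∈{5}] nothing but 5 survives at r2c2. So r2c2=5.
Step 22. [r5c6∈{3}] only 3 remains possible at r5c6 ⇒ r5c6=3.
Step 23. [r5c5∈{6}] r5c5 has the single candidate 6 ⇒ r5c5=6.

Answer: 6 3 4 5 1 2 / 2 5 1 3 4 6 / 5 1 2 6 3 4 / 3 4 6 2 5 1 / 4 2 5 1 6 3 / 1 6 3 4 2 5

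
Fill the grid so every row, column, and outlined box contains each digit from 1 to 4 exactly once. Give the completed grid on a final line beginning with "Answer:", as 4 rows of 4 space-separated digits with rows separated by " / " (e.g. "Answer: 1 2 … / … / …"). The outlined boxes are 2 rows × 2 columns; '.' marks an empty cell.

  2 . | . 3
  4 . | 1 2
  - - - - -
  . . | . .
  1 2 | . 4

Step 1. [r3c1∈{3}] nothing but 3 survives at r3c1, so r3c1=3.
Step 2. [r3c4∈{1}] r3c4's peers cover all but 1, so r3c4=1.
Step 3. [r1c2∈{1}] nothing but 1 survives at r1c2 ⇒ r1c2=1.
Step 4. [r3c2∈{4}] r3c2 has the single candidate 4. So r3c2=4.
Step 5. [r4c3∈{3}] nothing but 3 survives at r4c3 ⇒ r4c3=3.
Step 6. [r1c3∈{4}] r1c3 is down to just 4, so r1c3=4.
Step 7. [r2c2∈{3}] only 3 remains possible at r2c2, so r2c2=3.
Step 8. [r3c3∈{2}] r3c3's peers cover all but 2, so r3c3=2.

Answer: 2 1 4 3 / 4 3 1 2 / 3 4 2 1 / 1 2 3 4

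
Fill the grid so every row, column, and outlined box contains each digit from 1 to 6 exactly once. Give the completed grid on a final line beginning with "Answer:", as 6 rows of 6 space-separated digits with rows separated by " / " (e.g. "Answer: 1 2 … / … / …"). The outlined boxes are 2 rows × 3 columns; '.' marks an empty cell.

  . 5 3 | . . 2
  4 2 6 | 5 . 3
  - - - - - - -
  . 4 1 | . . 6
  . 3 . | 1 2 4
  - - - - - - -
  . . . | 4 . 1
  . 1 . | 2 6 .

Step 1. [r4c3∈{5}] r4c3's peers cover all but 5, so r4c3=5.
Step 2. [r5c5∈{3,5}] 3 has one home in box 6: r5c5. So r5c5=3.
Step 3. [r5c1∈{2,5,6}] r5c1 is the only open cell in row 5 admitting 5 ⇒ r5c1=5.
Step 4. [r1c5∈{1,4}] 4 has one home in row 1: r1c5. So r1c5=4.
Step 5. [r6c3∈{4}] only 4 remains possible at r6c3 ⇒ r6c3=4.
Step 6. [r5c3∈{2}] r5c3 is down to just 2. So r5c3=2.
Step 7. [r1c4∈{6}] only 6 remains possible at r1c4. So r1c4=6.
Step 8. [r2c5∈{1}] nothing but 1 survives at r2c5, so r2c5=1.
Step 9. [r6c1∈{3}] r6c1 is down to just 3, so r6c1=3.
Step 10. [r4c1∈{6}] r4c1 is down to just 6. So r4c1=6.
Step 11. [r3c1∈{2}] nothing but 2 survives at r3c1. So r3c1=2.
Step 12. [r5c2∈{6}] only 6 remains possible at r5c2. So r5c2=6.
Step 13. [r1c1∈{1}] r1c1 is down to just 1. So r1c1=1.
Step 14. [r3c4∈{3}] r3c4 is down to just 3, so r3c4=3.
Step 15. [r6c6∈{5}] r6c6's peers cover all but 5 ⇒ r6c6=5.
Step 16. [r3c5∈{5}] r3c5's peers cover all but 5, so r3c5=5.

Answer: 1 5 3 6 4 2 / 4 2 6 5 1 3 / 2 4 1 3 5 6 / 6 3 5 1 2 4 / 5 6 2 4 3 1 / 3 1 4 2 6 5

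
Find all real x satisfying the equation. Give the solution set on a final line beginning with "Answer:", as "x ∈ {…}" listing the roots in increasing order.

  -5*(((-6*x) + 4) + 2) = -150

Step 1. [-5*(((-6*x) + 4) + 2) = -150] divide by the outer -5. So div: ((-6*x) + 4) + 2 = 30.
Step 2. [((-6*x) + 4) + 2 = 30] 2 comes off first (subtract 2). So sub: (-6*x) + 4 = 28.
Step 3. [(-6*x) + 4 = 28] subtract 4: x sits inside (… + 4) ⇒ sub: -6*x = 24.
Step 4. [-6*x = 24] -6 out front; divide by -6 ⇒ div: x = -4.

Answer: x ∈ {-4}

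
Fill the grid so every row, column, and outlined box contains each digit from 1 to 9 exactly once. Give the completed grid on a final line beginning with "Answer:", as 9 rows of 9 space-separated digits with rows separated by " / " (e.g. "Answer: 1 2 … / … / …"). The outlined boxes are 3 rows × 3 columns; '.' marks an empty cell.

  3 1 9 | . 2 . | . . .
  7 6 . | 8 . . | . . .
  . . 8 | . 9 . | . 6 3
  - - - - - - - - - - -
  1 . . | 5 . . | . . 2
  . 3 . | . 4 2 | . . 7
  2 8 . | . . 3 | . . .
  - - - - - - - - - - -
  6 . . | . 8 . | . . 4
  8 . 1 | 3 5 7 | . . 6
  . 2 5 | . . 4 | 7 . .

Step 1. [r3c7∈{1,2,4,5}] in row 3, 2 fits only at r3c7 ⇒ r3c7=2.
Step 2. [r8c7∈{9}] r8c7 is down to just 9, so r8c7=9.
Step 3. [r9c8∈{1,3,8}] r9c8 is the only open cell in row 9 admitting 3. So r9c8=3.
Step 4. [r1c8∈{4,5,7,8}] 7 has one home in col 8: r1c8 ⇒ r1c8=7.
Step 5. [r3c1∈{4,5}] r3c1 is the only open cell in col 1 admitting 4 ⇒ r3c1=4.
Step 6. [r5c3∈{6}] r5c3's peers cover all but 6 ⇒ r5c3=6.
Step 7. [r4c6∈{6,8,9}] col 6 places 8 nowhere but r4c6, so r4c6=8.
Step 8. [r5c8∈{1,5,8,9}] across col 8, 8 lands solely at r5c8 ⇒ r5c8=8.
Step 9. [r7c6∈{1,9}] r7c6 is the only open cell in col 6 admitting 9, so r7c6=9.
Step 10. [r4c2∈{4,7,9}] col 2 places 9 nowhere but r4c2 ⇒ r4c2=9.
Step 11. [r4c8∈{4}] nothing but 4 survives at r4c8, so r4c8=4.
Step 12. [r2c7∈{1,4,5}] in row 2, 4 fits only at r2c7 ⇒ r2c7=4.
Step 13. [r4c3∈{7}] nothing but 7 survives at r4c3, so r4c3=7.
Step 14. [r4c5∈{6}] r4c5 is down to just 6. So r4c5=6.
Step 15. [r9c5∈{1}] r9c5's peers cover all but 1, so r9c5=1.
Step 16. [r1c7∈{5,8}] across col 7, 8 lands solely at r1c7, so r1c7=8.
Step 17. [r1c9∈{5}] only 5 remains possible at r1c9 ⇒ r1c9=5.
Step 18. [r6c7∈{1,5,6}] 6 has one home in row 6: r6c7, so r6c7=6.
Step 19. [r6c8∈{1,5,9}] row 6 places 5 nowhere but r6c8, so r6c8=5.
Step 20. [r6c9∈{1,9}] in box 6, 9 fits only at r6c9, so r6c9=9.
Step 21. [r6c4∈{1,7}] 1 has one home in row 6: r6c4 ⇒ r6c4=1.
Step 22. [r2c9∈{1}] only 1 remains possible at r2c9. So r2c9=1.
Step 23. [r7c8∈{1,2}] r7c8 is the only open cell in col 8 admitting 1. So r7c8=1.
Step 24. [r3c6∈{1,5}] 1 has one home in row 3: r3c6. So r3c6=1.
Step 25. [r9c4∈{6}] r9c4 is down to just 6. So r9c4=6.
Step 26. [r4c7∈{3}] only 3 remains possible at r4c7. So r4c7=3.
Step 27. [r1c4∈{4}] r1c4 has the single candidate 4 ⇒ r1c4=4.
Step 28. [r8c2∈{4}] r8c2 has the single candidate 4. So r8c2=4.
Step 29. [r5c7∈{1}] nothing but 1 survives at r5c7, so r5c7=1.
Step 30. [r7c4∈{2}] r7c4's peers cover all but 2. So r7c4=2.
Step 31. [r8c8∈{2}] r8c8's peers cover all but 2 ⇒ r8c8=2.
Step 32. [r2c3∈{2}] only 2 remains possible at r2c3 ⇒ r2c3=2.
Step 33. [r9c9∈{8}] only 8 remains possible at r9c9. So r9c9=8.
Step 34. [r7c2∈{7}] r7c2 has the single candidate 7, so r7c2=7.
Step 35. [r7c7∈{5}] only 5 remains possible at r7c7. So r7c7=5.
Step 36. [r5c1∈{5}] r5c1 is down to just 5, so r5c1=5.
Step 37. [r9c1∈{9}] only 9 remains possible at r9c1. So r9c1=9.
Step 38. [r2c5∈{3}] r2c5's peers cover all but 3 ⇒ r2c5=3.
Step 39. [r3c2∈{5}] only 5 remains possible at r3c2. So r3c2=5.
Step 40. [r1c6∈{6}] r1c6 is down to just 6 ⇒ r1c6=6.
Step 41. [r6c3∈{4}] nothing but 4 survives at r6c3. So r6c3=4.
Step 42. [r2c6∈{5}] only 5 remains possible at r2c6, so r2c6=5.
Step 43. [r3c4∈{7}] nothing but 7 survives at r3c4, so r3c4=7.
Step 44. [r2c8∈{9}] nothing but 9 survives at r2c8, so r2c8=9.
Step 45. [r7c3∈{3}] r7c3 is down to just 3 ⇒ r7c3=3.
Step 46. [r5c4∈{9}] r5c4 has the single candidate 9 ⇒ r5c4=9.
Step 47. [r6c5∈{7}] nothing but 7 survives at r6c5. So r6c5=7.

Answer: 3 1 9 4 2 6 8 7 5 / 7 6 2 8 3 5 4 9 1 / 4 5 8 7 9 1 2 6 3 / 1 9 7 5 6 8 3 4 2 / 5 3 6 9 4 2 1 8 7 / 2 8 4 1 7 3 6 5 9 / 6 7 3 2 8 9 5 1 4 / 8 4 1 3 5 7 9 2 6 / 9 2 5 6 1 4 7 3 8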